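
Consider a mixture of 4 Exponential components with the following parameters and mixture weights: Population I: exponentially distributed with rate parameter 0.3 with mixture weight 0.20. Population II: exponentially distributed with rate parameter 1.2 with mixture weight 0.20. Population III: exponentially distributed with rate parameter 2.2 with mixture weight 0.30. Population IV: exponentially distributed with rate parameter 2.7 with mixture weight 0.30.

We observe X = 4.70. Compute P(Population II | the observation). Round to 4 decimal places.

The responsibility of component k is π_k f_k(x) divided by Σ_j π_j f_j(x).
Component likelihoods at x = 4.70:
  f_I = 0.3·e^(−0.3·4.70) = 0.3·e^(−1.4100) = 0.073243
  f_II = 1.2·e^(−1.2·4.70) = 1.2·e^(−5.6400) = 0.00426344
  f_III = 2.2·e^(−2.2·4.70) = 2.2·e^(−10.3400) = 7.10915e-05
  f_IV = 2.7·e^(−2.7·4.70) = 2.7·e^(−12.6900) = 8.32083e-06
Prior × likelihood for each component:
  π_I·f_I = 0.20 × 0.073243 = 0.0146486
  π_II·f_II = 0.20 × 0.00426344 = 0.000852688
  π_III·f_III = 0.30 × 7.10915e-05 = 2.13275e-05
  π_IV·f_IV = 0.30 × 8.32083e-06 = 2.49625e-06
Marginal: 0.0146486 + 0.000852688 + 2.13275e-05 + 2.49625e-06 = 0.0155251
Responsibility of Population II: 0.000852688 / 0.0155251 ≈ 0.0549

0.0549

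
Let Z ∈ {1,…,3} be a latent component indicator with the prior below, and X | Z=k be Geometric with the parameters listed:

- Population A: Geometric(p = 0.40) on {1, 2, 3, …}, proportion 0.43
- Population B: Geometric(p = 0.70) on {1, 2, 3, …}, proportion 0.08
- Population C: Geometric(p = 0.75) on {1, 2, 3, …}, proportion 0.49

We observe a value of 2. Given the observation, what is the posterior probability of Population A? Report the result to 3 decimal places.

0.487

P(component k | x) = π_k·f_k(x) / marginal(x), where marginal(x) = Σ_j π_j·f_j(x).
Geometric probabilities:
  f_A = 0.40·(1−0.40)^1 = 0.40·0.6 = 0.24
  f_B = 0.70·(1−0.70)^1 = 0.70·0.3 = 0.21
  f_C = 0.75·(1−0.75)^1 = 0.75·0.25 = 0.1875
Unnormalised posteriors:
  π_A·f_A = 0.43 × 0.24 = 0.1032
  π_B·f_B = 0.08 × 0.21 = 0.0168
  π_C·f_C = 0.49 × 0.1875 = 0.091875
Normaliser: 0.1032 + 0.0168 + 0.091875 = 0.211875
So the posterior for Population A is 0.1032 / 0.211875 ≈ 0.487.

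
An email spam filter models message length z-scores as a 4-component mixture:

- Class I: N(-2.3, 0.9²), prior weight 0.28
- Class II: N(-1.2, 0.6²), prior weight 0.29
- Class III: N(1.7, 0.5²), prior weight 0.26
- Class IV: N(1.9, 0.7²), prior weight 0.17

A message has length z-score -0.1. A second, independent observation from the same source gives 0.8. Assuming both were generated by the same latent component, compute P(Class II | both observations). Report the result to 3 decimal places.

0.219

By Bayes' theorem, P(k | x) = π_k f_k(x) / Σ_j π_j f_j(x).
Since both observations come from the same component, the likelihood for component k is f_k(x₁)·f_k(x₂).
  L_I = [(1/(0.9·√(2π)))·exp(−(-0.1−-2.3)²/(2·0.9²)) = 0.443269·exp(-2.98765) = 0.0223432] × [0.00117595] = 2.62746e-05
  L_II = [(1/(0.6·√(2π)))·exp(−(-0.1−-1.2)²/(2·0.6²)) = 0.664904·exp(-1.68056) = 0.123852] × [0.00257046] = 0.000318357
  L_III = [(1/(0.5·√(2π)))·exp(−(-0.1−1.7)²/(2·0.5²)) = 0.797885·exp(-6.48000) = 0.0012238] × [0.1579] = 0.000193239
  L_IV = [(1/(0.7·√(2π)))·exp(−(-0.1−1.9)²/(2·0.7²)) = 0.569918·exp(-4.08163) = 0.00962014] × [0.165803] = 0.00159504
Weight by the priors:
  π_I·L_I = 0.28 × 2.62746e-05 = 7.35688e-06
  π_II·L_II = 0.29 × 0.000318357 = 9.23236e-05
  π_III·L_III = 0.26 × 0.000193239 = 5.02421e-05
  π_IV·L_IV = 0.17 × 0.00159504 = 0.000271158
Denominator: 7.35688e-06 + 9.23236e-05 + 5.02421e-05 + 0.000271158 = 0.00042108
P(Class II | x) = 9.23236e-05 / 0.00042108 ≈ 0.219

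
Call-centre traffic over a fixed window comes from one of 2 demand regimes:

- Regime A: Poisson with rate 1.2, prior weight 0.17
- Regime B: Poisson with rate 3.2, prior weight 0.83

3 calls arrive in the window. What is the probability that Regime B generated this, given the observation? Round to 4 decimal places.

0.9261

P(component k | x) = P(Z=k)·f_k(x) / marginal(x), where marginal(x) = Σ_j P(Z=j)·f_j(x).
Poisson probabilities:
  p_A = e^(−1.2)·1.2^3/3! = 0.0867439
  p_B = e^(−3.2)·3.2^3/3! = 0.222616
Weight by the priors:
  P(Z=A)·p_A = 0.17 × 0.0867439 = 0.0147465
  P(Z=B)·p_B = 0.83 × 0.222616 = 0.184771
Denominator: 0.0147465 + 0.184771 = 0.199518
So the posterior for Regime B is 0.184771 / 0.199518 ≈ 0.9261.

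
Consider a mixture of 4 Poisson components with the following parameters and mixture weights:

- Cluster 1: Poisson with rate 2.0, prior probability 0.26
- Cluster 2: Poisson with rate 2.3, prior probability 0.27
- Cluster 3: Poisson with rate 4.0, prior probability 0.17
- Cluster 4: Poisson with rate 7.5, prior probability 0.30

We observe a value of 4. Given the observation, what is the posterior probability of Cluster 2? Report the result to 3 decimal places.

P(component k | x) = w_k·f_k(x) / marginal(x), where marginal(x) = Σ_j w_j·f_j(x).
Component likelihoods at x = 4:
  f_1 = e^(−2.0)·2.0^4/4! = 0.0902235
  f_2 = e^(−2.3)·2.3^4/4! = 0.116902
  f_3 = e^(−4.0)·4.0^4/4! = 0.195367
  f_4 = e^(−7.5)·7.5^4/4! = 0.0729164
Unnormalised posteriors:
  w_1·f_1 = 0.26 × 0.0902235 = 0.0234581
  w_2·f_2 = 0.27 × 0.116902 = 0.0315636
  w_3·f_3 = 0.17 × 0.195367 = 0.0332124
  w_4·f_4 = 0.30 × 0.0729164 = 0.0218749
Denominator: 0.0234581 + 0.0315636 + 0.0332124 + 0.0218749 = 0.110109
Responsibility of Cluster 2: 0.0315636 / 0.110109 ≈ 0.287

0.287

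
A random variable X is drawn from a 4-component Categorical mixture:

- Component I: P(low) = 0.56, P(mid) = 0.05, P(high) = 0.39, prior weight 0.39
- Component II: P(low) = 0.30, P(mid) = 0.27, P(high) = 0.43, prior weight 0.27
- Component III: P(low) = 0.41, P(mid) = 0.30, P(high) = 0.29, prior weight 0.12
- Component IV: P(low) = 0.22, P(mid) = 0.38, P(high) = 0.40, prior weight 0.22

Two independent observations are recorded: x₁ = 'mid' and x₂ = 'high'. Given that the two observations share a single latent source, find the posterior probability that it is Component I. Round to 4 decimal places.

0.0918

The responsibility of component k is P(Z=k) f_k(x) divided by Σ_j P(Z=j) f_j(x).
Since both observations come from the same component, the likelihood for component k is f_k(x₁)·f_k(x₂).
  p_I = [P(mid | comp) = 0.05] × [0.39] = 0.0195
  p_II = [P(mid | comp) = 0.27] × [0.43] = 0.1161
  p_III = [P(mid | comp) = 0.30] × [0.29] = 0.087
  p_IV = [P(mid | comp) = 0.38] × [0.4] = 0.152
Multiply by the mixture weights:
  P(Z=I)·p_I = 0.39 × 0.0195 = 0.007605
  P(Z=II)·p_II = 0.27 × 0.1161 = 0.031347
  P(Z=III)·p_III = 0.12 × 0.087 = 0.01044
  P(Z=IV)·p_IV = 0.22 × 0.152 = 0.03344
Normaliser: 0.007605 + 0.031347 + 0.01044 + 0.03344 = 0.082832
P(Component I | x₁, x₂) = 0.007605 / 0.082832 ≈ 0.0918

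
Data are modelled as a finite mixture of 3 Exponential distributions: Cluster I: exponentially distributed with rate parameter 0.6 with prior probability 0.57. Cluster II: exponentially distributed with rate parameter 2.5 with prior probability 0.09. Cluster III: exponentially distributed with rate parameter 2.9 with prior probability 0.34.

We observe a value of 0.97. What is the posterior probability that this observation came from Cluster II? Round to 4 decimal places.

The responsibility of component k is w_k f_k(x) divided by Σ_j w_j f_j(x).
Evaluate each component's likelihood at the observed value:
  f_I = 0.335268
  f_II = 0.221195
  f_III = 0.174071
Multiply by the mixture weights:
  w_I·f_I = 0.57 × 0.335268 = 0.191103
  w_II·f_II = 0.09 × 0.221195 = 0.0199076
  w_III·f_III = 0.34 × 0.174071 = 0.0591843
Marginal: 0.191103 + 0.0199076 + 0.0591843 = 0.270195
So the posterior for Cluster II is 0.0199076 / 0.270195 ≈ 0.0737.

0.0737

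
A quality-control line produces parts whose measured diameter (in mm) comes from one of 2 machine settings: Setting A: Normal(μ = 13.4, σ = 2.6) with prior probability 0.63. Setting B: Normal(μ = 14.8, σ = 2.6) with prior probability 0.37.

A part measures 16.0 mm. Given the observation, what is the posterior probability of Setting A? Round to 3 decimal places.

0.535

The responsibility of component k is P(Z=k) f_k(x) divided by Σ_j P(Z=j) f_j(x).
Normal densities:
  L_A = (1/(2.6·√(2π)))·exp(−(16.0−13.4)²/(2·2.6²)) = 0.153439·exp(-0.50000) = 0.0930657
  L_B = (1/(2.6·√(2π)))·exp(−(16.0−14.8)²/(2·2.6²)) = 0.153439·exp(-0.10651) = 0.137937
Prior × likelihood for each component:
  P(Z=A)·L_A = 0.63 × 0.0930657 = 0.0586314
  P(Z=B)·L_B = 0.37 × 0.137937 = 0.0510367
Marginal: 0.0586314 + 0.0510367 = 0.109668
Responsibility of Setting A: 0.0586314 / 0.109668 ≈ 0.535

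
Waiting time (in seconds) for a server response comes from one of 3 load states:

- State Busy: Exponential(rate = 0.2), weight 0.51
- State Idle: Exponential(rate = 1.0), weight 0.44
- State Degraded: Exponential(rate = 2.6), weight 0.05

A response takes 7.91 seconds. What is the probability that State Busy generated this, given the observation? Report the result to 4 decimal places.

0.9924

By Bayes' theorem, P(k | x) = w_k f_k(x) / Σ_j w_j f_j(x).
Component likelihoods at x = 7.91 seconds:
  f_Busy = 0.2·e^(−0.2·7.91) = 0.2·e^(−1.5820) = 0.0411127
  f_Idle = 1.0·e^(−1.0·7.91) = 1.0·e^(−7.9100) = 0.000367055
  f_Degraded = 2.6·e^(−2.6·7.91) = 2.6·e^(−20.5660) = 3.0428e-09
Multiply by the mixture weights:
  w_Busy·f_Busy = 0.51 × 0.0411127 = 0.0209675
  w_Idle·f_Idle = 0.44 × 0.000367055 = 0.000161504
  w_Degraded·f_Degraded = 0.05 × 3.0428e-09 = 1.5214e-10
Sum: 0.0209675 + 0.000161504 + 1.5214e-10 = 0.021129
Responsibility of State Busy: 0.0209675 / 0.021129 ≈ 0.9924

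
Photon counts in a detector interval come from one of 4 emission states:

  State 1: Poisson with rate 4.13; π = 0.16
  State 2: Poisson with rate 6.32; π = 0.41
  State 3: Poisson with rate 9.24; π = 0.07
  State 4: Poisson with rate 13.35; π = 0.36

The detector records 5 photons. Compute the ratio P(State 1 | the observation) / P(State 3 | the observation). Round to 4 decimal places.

Posterior odds = (w_i f_i(x)) / (w_j f_j(x)); the normalising sum cancels.
Poisson probabilities:
  f_1 = e^(−4.13)·4.13^5/5! = 0.16104
  f_2 = e^(−6.32)·6.32^5/5! = 0.151239
  f_3 = e^(−9.24)·9.24^5/5! = 0.0544876
  f_4 = e^(−13.35)·13.35^5/5! = 0.00562851
Posterior odds = (w_1·f_1) / (w_3·f_3) = (0.16·0.16104) / (0.07·0.0544876) = 0.0257663 / 0.00381413 ≈ 6.7555

6.7555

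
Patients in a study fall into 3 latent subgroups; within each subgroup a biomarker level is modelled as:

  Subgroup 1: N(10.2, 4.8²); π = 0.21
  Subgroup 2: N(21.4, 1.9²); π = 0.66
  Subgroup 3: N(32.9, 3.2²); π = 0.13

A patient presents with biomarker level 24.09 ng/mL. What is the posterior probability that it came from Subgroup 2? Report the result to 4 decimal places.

The responsibility of component k is w_k f_k(x) divided by Σ_j w_j f_j(x).
Component likelihoods at x = 24.09 ng/mL:
  f_1 = 0.00126277
  f_2 = 0.0770715
  f_3 = 0.00281741
Multiply by the mixture weights:
  w_1·f_1 = 0.21 × 0.00126277 = 0.000265181
  w_2·f_2 = 0.66 × 0.0770715 = 0.0508672
  w_3·f_3 = 0.13 × 0.00281741 = 0.000366263
Evidence: 0.000265181 + 0.0508672 + 0.000366263 = 0.0514986
P(Subgroup 2 | 24.09 ng/mL) = 0.0508672 / 0.0514986 ≈ 0.9877

0.9877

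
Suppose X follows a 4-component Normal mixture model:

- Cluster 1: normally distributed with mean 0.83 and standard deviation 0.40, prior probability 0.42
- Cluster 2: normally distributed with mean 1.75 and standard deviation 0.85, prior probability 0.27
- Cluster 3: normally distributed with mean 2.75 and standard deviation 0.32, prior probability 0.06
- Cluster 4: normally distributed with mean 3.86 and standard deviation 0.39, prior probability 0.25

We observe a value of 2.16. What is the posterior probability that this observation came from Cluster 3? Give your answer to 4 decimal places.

0.1067

P(component k | x) = π_k·f_k(x) / marginal(x), where marginal(x) = Σ_j π_j·f_j(x).
Normal densities:
  f_1 = 0.00396416
  f_2 = 0.4178
  f_3 = 0.227817
  f_4 = 7.65429e-05
Weight by the priors:
  π_1·f_1 = 0.42 × 0.00396416 = 0.00166495
  π_2·f_2 = 0.27 × 0.4178 = 0.112806
  π_3·f_3 = 0.06 × 0.227817 = 0.013669
  π_4·f_4 = 0.25 × 7.65429e-05 = 1.91357e-05
Evidence: 0.00166495 + 0.112806 + 0.013669 + 1.91357e-05 = 0.128159
Responsibility of Cluster 3: 0.013669 / 0.128159 ≈ 0.1067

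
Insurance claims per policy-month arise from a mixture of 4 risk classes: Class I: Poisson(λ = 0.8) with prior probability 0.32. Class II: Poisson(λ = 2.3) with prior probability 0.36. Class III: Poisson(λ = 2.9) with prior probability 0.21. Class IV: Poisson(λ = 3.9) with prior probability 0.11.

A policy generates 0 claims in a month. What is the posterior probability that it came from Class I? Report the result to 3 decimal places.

P(component k | x) = P(Z=k)·f_k(x) / marginal(x), where marginal(x) = Σ_j P(Z=j)·f_j(x).
Evaluate each component's likelihood at the observed value:
  p_I = 0.449329
  p_II = 0.100259
  p_III = 0.0550232
  p_IV = 0.0202419
Prior × likelihood for each component:
  P(Z=I)·p_I = 0.32 × 0.449329 = 0.143785
  P(Z=II)·p_II = 0.36 × 0.100259 = 0.0360932
  P(Z=III)·p_III = 0.21 × 0.0550232 = 0.0115549
  P(Z=IV)·p_IV = 0.11 × 0.0202419 = 0.00222661
Marginal: 0.143785 + 0.0360932 + 0.0115549 + 0.00222661 = 0.19366
P(Class I | data) ≈ 0.742

0.742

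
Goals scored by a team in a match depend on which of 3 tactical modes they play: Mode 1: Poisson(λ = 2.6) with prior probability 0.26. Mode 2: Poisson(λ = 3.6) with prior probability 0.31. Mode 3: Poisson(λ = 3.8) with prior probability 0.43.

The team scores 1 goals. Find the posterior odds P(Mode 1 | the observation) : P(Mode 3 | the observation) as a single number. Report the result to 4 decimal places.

1.3736

Only the two components matter; the odds are (P(Z=i) f_i(x)) / (P(Z=j) f_j(x)).
Component likelihoods at x = 1 goals:
  f_1 = 0.193111
  f_2 = 0.0983654
  f_3 = 0.0850089
0.0502089 / 0.0365538 ≈ 1.3736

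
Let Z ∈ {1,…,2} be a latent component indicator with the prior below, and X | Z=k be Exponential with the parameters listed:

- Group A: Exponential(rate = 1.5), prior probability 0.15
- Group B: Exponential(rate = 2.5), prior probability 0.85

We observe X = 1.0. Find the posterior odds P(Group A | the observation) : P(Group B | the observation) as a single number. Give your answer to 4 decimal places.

Only the two components matter; the odds are (w_i f_i(x)) / (w_j f_j(x)).
Evaluate each component's likelihood at the observed value:
  L_A = 0.334695
  L_B = 0.205212
0.0502043 / 0.174431 ≈ 0.2878

0.2878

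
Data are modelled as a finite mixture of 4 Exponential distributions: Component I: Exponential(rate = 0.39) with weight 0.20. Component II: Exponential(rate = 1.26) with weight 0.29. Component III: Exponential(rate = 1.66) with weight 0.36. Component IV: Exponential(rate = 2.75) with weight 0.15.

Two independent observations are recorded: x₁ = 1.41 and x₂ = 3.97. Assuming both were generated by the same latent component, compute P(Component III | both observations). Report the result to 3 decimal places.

The responsibility of component k is w_k f_k(x) divided by Σ_j w_j f_j(x).
Since both observations come from the same component, the likelihood for component k is f_k(x₁)·f_k(x₂).
  p_I = [0.39·e^(−0.39·1.41) = 0.39·e^(−0.5499) = 0.225033] × [0.0829175] = 0.0186592
  p_II = [1.26·e^(−1.26·1.41) = 1.26·e^(−1.7766) = 0.213208] × [0.00847116] = 0.00180612
  p_III = [1.66·e^(−1.66·1.41) = 1.66·e^(−2.3406) = 0.159808] × [0.00228045] = 0.000364434
  p_IV = [2.75·e^(−2.75·1.41) = 2.75·e^(−3.8775) = 0.0569319] × [4.98796e-05] = 2.83974e-06
Prior × likelihood for each component:
  w_I·p_I = 0.20 × 0.0186592 = 0.00373184
  w_II·p_II = 0.29 × 0.00180612 = 0.000523774
  w_III·p_III = 0.36 × 0.000364434 = 0.000131196
  w_IV·p_IV = 0.15 × 2.83974e-06 = 4.25961e-07
Evidence: 0.00373184 + 0.000523774 + 0.000131196 + 4.25961e-07 = 0.00438723
So the posterior for Component III is 0.000131196 / 0.00438723 ≈ 0.030.

0.030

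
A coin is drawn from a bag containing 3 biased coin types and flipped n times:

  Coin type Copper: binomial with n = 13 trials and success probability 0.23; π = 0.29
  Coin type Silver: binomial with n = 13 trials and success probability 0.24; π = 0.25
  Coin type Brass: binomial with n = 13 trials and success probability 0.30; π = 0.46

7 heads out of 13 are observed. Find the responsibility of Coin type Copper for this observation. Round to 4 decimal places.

0.1278

By Bayes' theorem, P(k | x) = π_k f_k(x) / Σ_j π_j f_j(x).
Evaluate each component's likelihood at the observed value:
  L_Copper = 0.0121775
  L_Silver = 0.0151662
  L_Brass = 0.0441524
Unnormalised posteriors:
  π_Copper·L_Copper = 0.29 × 0.0121775 = 0.00353146
  π_Silver·L_Silver = 0.25 × 0.0151662 = 0.00379156
  π_Brass·L_Brass = 0.46 × 0.0441524 = 0.0203101
Evidence: 0.00353146 + 0.00379156 + 0.0203101 = 0.0276331
P(Coin type Copper | data) ≈ 0.1278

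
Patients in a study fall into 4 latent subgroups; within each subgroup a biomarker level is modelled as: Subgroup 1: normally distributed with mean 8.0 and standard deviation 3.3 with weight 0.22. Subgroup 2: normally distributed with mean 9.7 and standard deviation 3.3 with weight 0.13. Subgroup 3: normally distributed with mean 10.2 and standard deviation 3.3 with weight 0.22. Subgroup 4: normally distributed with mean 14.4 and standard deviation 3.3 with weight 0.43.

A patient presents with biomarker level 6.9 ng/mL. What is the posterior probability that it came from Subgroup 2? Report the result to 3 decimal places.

0.195

By Bayes' theorem, P(k | x) = π_k f_k(x) / Σ_j π_j f_j(x).
Component likelihoods at x = 6.9 ng/mL:
  L_1 = (1/(3.3·√(2π)))·exp(−(6.9−8.0)²/(2·3.3²)) = 0.120892·exp(-0.05556) = 0.114359
  L_2 = (1/(3.3·√(2π)))·exp(−(6.9−9.7)²/(2·3.3²)) = 0.120892·exp(-0.35996) = 0.0843463
  L_3 = (1/(3.3·√(2π)))·exp(−(6.9−10.2)²/(2·3.3²)) = 0.120892·exp(-0.50000) = 0.0733245
  L_4 = (1/(3.3·√(2π)))·exp(−(6.9−14.4)²/(2·3.3²)) = 0.120892·exp(-2.58264) = 0.00913625
Prior × likelihood for each component:
  π_1·L_1 = 0.22 × 0.114359 = 0.0251589
  π_2·L_2 = 0.13 × 0.0843463 = 0.010965
  π_3·L_3 = 0.22 × 0.0733245 = 0.0161314
  π_4·L_4 = 0.43 × 0.00913625 = 0.00392859
Marginal: 0.0251589 + 0.010965 + 0.0161314 + 0.00392859 = 0.0561839
P(Subgroup 2 | data) = 0.010965 / 0.0561839 ≈ 0.195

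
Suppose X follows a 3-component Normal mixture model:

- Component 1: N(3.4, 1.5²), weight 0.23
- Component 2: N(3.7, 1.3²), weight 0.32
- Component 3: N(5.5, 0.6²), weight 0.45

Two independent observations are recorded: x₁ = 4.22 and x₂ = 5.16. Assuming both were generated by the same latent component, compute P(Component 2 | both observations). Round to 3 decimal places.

Posterior ∝ prior × likelihood, so P(k | x) ∝ π_k f_k(x); normalise over all components.
Since both observations come from the same component, the likelihood for component k is f_k(x₁)·f_k(x₂).
  p_1 = [0.229048] × [0.133619] = 0.0306052
  p_2 = [0.283285] × [0.163335] = 0.0462702
  p_3 = [0.0683121] × [0.566279] = 0.0386837
Unnormalised posteriors:
  π_1·p_1 = 0.23 × 0.0306052 = 0.0070392
  π_2·p_2 = 0.32 × 0.0462702 = 0.0148065
  π_3·p_3 = 0.45 × 0.0386837 = 0.0174077
Normaliser: 0.0070392 + 0.0148065 + 0.0174077 = 0.0392533
So the posterior for Component 2 is 0.0148065 / 0.0392533 ≈ 0.377.

0.377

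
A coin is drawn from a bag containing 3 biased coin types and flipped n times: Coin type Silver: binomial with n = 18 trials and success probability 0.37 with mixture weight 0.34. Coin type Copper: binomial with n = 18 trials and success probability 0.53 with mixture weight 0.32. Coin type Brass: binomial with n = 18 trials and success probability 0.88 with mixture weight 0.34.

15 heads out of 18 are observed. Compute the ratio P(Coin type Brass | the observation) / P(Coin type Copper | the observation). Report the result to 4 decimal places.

35.5370

Since P(k|x) ∝ π_k f_k(x), the posterior odds are π_i f_i(x) / (π_j f_j(x)).
Evaluate each component's likelihood at the observed value:
  L_Silver = C(18,15)·0.37^15·0.63^3 = 816·3.33446e-07·0.250047 = 6.80358e-05
  L_Copper = C(18,15)·0.53^15·0.47^3 = 816·7.31372e-05·0.103823 = 0.00619615
  L_Brass = C(18,15)·0.88^15·0.12^3 = 816·0.146974·0.001728 = 0.20724
0.0704617 / 0.00198277 ≈ 35.5370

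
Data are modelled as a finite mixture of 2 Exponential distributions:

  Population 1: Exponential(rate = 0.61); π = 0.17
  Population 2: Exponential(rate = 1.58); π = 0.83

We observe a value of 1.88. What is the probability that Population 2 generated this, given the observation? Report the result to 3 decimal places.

0.671

The responsibility of component k is P(Z=k) f_k(x) divided by Σ_j P(Z=j) f_j(x).
Component likelihoods at x = 1.88:
  f_1 = 0.193767
  f_2 = 0.0810268
Weight by the priors:
  P(Z=1)·f_1 = 0.17 × 0.193767 = 0.0329405
  P(Z=2)·f_2 = 0.83 × 0.0810268 = 0.0672523
Denominator: 0.0329405 + 0.0672523 = 0.100193
P(Population 2 | 1.88) = 0.0672523 / 0.100193 ≈ 0.671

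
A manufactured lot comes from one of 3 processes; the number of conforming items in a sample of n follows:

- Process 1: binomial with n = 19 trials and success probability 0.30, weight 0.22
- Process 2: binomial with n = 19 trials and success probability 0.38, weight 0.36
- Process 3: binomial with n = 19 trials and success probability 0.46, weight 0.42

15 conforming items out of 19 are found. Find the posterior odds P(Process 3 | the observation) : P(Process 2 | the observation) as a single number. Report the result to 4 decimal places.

The posterior odds equal the prior odds times the likelihood ratio: (w_i/w_j)·(f_i(x)/f_j(x)).
Binomial probabilities:
  f_1 = 1.33535e-05
  f_2 = 0.000284908
  f_3 = 0.00287956
Posterior odds = (w_3·f_3) / (w_2·f_2) = (0.42·0.00287956) / (0.36·0.000284908) = 0.00120942 / 0.000102567 ≈ 11.7915

11.7915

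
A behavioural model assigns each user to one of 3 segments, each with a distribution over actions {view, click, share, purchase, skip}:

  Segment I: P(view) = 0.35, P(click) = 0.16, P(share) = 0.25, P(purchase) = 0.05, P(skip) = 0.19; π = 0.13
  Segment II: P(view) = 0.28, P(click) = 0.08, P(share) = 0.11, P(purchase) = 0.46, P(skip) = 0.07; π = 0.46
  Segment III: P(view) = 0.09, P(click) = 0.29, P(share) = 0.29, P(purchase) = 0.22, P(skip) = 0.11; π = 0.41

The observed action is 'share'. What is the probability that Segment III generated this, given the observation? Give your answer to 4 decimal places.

Posterior ∝ prior × likelihood, so P(k | x) ∝ π_k f_k(x); normalise over all components.
Evaluate each component's likelihood at the observed value:
  p_I = P(share | comp) = 0.25
  p_II = P(share | comp) = 0.11
  p_III = P(share | comp) = 0.29
Prior × likelihood for each component:
  π_I·p_I = 0.13 × 0.25 = 0.0325
  π_II·p_II = 0.46 × 0.11 = 0.0506
  π_III·p_III = 0.41 × 0.29 = 0.1189
Denominator: 0.0325 + 0.0506 + 0.1189 = 0.202
P(Segment III | 'share') = 0.1189 / 0.202 ≈ 0.5886

0.5886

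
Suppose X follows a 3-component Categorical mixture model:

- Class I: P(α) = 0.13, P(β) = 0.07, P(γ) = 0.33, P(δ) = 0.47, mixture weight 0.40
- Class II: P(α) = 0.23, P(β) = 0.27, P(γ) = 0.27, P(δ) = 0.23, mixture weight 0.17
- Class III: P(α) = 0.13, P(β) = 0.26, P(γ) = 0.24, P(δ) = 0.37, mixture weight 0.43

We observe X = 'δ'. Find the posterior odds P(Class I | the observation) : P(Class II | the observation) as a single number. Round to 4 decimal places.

4.8082

Posterior odds = (w_i f_i(x)) / (w_j f_j(x)); the normalising sum cancels.
Evaluate each component's likelihood at the observed value:
  f_I = 0.47
  f_II = 0.23
  f_III = 0.37
0.188 / 0.0391 ≈ 4.8082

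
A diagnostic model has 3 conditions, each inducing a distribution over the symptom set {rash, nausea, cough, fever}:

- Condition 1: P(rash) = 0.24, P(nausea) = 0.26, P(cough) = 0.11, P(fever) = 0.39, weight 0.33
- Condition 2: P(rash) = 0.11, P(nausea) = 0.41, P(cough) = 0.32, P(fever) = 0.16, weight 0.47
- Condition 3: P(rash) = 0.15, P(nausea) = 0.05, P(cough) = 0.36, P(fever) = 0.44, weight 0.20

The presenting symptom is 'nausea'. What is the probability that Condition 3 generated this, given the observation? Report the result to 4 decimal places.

Posterior ∝ prior × likelihood, so P(k | x) ∝ π_k f_k(x); normalise over all components.
Evaluate each component's likelihood at the observed value:
  p_1 = 0.26
  p_2 = 0.41
  p_3 = 0.05
Weight by the priors:
  π_1·p_1 = 0.33 × 0.26 = 0.0858
  π_2·p_2 = 0.47 × 0.41 = 0.1927
  π_3·p_3 = 0.20 × 0.05 = 0.01
Marginal: 0.0858 + 0.1927 + 0.01 = 0.2885
So the posterior for Condition 3 is 0.01 / 0.2885 ≈ 0.0347.

0.0347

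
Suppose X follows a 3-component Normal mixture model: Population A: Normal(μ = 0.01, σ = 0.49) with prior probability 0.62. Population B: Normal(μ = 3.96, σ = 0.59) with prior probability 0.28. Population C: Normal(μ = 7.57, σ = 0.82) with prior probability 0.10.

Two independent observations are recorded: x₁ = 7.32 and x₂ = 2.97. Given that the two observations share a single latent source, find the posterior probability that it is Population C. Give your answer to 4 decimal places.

0.5386

Apply Bayes' rule: the posterior for each component is proportional to its prior times its likelihood at x.
Since both observations come from the same component, the likelihood for component k is f_k(x₁)·f_k(x₂).
  f_A = [(1/(0.49·√(2π)))·exp(−(7.32−0.01)²/(2·0.49²)) = 0.814168·exp(-111.27884) = 3.8276e-49] × [9.69826e-09] = 3.71211e-57
  f_B = [(1/(0.59·√(2π)))·exp(−(7.32−3.96)²/(2·0.59²)) = 0.676173·exp(-16.21603) = 6.13092e-08] × [0.165449] = 1.01436e-08
  f_C = [(1/(0.82·√(2π)))·exp(−(7.32−7.57)²/(2·0.82²)) = 0.486515·exp(-0.04648) = 0.464421] × [7.13856e-08] = 3.3153e-08
Unnormalised posteriors:
  w_A·f_A = 0.62 × 3.71211e-57 = 2.30151e-57
  w_B·f_B = 0.28 × 1.01436e-08 = 2.8402e-09
  w_C·f_C = 0.10 × 3.3153e-08 = 3.3153e-09
Marginal: 2.30151e-57 + 2.8402e-09 + 3.3153e-09 = 6.1555e-09
Responsibility of Population C: 3.3153e-09 / 6.1555e-09 ≈ 0.5386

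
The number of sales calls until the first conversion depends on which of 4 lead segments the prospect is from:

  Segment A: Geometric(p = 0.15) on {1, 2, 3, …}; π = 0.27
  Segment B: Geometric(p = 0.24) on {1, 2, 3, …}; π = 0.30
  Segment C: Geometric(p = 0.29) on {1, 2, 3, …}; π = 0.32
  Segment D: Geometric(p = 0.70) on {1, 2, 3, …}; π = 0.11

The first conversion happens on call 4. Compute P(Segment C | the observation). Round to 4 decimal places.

Posterior ∝ prior × likelihood, so P(k | x) ∝ P(Z=k) f_k(x); normalise over all components.
Component likelihoods at x = 4:
  L_A = 0.15·(1−0.15)^3 = 0.15·0.614125 = 0.0921187
  L_B = 0.24·(1−0.24)^3 = 0.24·0.438976 = 0.105354
  L_C = 0.29·(1−0.29)^3 = 0.29·0.357911 = 0.103794
  L_D = 0.70·(1−0.70)^3 = 0.70·0.027 = 0.0189
Weight by the priors:
  P(Z=A)·L_A = 0.27 × 0.0921187 = 0.0248721
  P(Z=B)·L_B = 0.30 × 0.105354 = 0.0316063
  P(Z=C)·L_C = 0.32 × 0.103794 = 0.0332141
  P(Z=D)·L_D = 0.11 × 0.0189 = 0.002079
Denominator: 0.0248721 + 0.0316063 + 0.0332141 + 0.002079 = 0.0917715
P(Segment C | 4) ≈ 0.3619

0.3619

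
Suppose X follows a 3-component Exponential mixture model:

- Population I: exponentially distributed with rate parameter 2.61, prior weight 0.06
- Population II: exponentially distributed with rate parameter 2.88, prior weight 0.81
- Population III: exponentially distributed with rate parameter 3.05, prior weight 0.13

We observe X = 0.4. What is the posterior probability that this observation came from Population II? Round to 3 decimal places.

Posterior ∝ prior × likelihood, so P(k | x) ∝ π_k f_k(x); normalise over all components.
Component likelihoods at x = 0.4:
  L_I = 2.61·e^(−2.61·0.4) = 2.61·e^(−1.0440) = 0.918834
  L_II = 2.88·e^(−2.88·0.4) = 2.88·e^(−1.1520) = 0.910092
  L_III = 3.05·e^(−3.05·0.4) = 3.05·e^(−1.2200) = 0.900452
Prior × likelihood for each component:
  π_I·L_I = 0.06 × 0.918834 = 0.05513
  π_II·L_II = 0.81 × 0.910092 = 0.737174
  π_III·L_III = 0.13 × 0.900452 = 0.117059
Denominator: 0.05513 + 0.737174 + 0.117059 = 0.909363
P(Population II | x) = 0.737174 / 0.909363 ≈ 0.811

0.811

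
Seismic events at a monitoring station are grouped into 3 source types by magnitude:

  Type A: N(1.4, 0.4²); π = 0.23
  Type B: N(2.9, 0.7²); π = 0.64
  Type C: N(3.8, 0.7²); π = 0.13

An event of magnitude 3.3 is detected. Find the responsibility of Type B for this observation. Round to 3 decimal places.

P(component k | x) = w_k·f_k(x) / marginal(x), where marginal(x) = Σ_j w_j·f_j(x).
Evaluate each component's likelihood at the observed value:
  f_A = (1/(0.4·√(2π)))·exp(−(3.3−1.4)²/(2·0.4²)) = 0.997356·exp(-11.28125) = 1.25738e-05
  f_B = (1/(0.7·√(2π)))·exp(−(3.3−2.9)²/(2·0.7²)) = 0.569918·exp(-0.16327) = 0.484068
  f_C = (1/(0.7·√(2π)))·exp(−(3.3−3.8)²/(2·0.7²)) = 0.569918·exp(-0.25510) = 0.441593
Unnormalised posteriors:
  w_A·f_A = 0.23 × 1.25738e-05 = 2.89197e-06
  w_B·f_B = 0.64 × 0.484068 = 0.309804
  w_C·f_C = 0.13 × 0.441593 = 0.0574071
Normaliser: 2.89197e-06 + 0.309804 + 0.0574071 = 0.367214
So the posterior for Type B is 0.309804 / 0.367214 ≈ 0.844.

0.844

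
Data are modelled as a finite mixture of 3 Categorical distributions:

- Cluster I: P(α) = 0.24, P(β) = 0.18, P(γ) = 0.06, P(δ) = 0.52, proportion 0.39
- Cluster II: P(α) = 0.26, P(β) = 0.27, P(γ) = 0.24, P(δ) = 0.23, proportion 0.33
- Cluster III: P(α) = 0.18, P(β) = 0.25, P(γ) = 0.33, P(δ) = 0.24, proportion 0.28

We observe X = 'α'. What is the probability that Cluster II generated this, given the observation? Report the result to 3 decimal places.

Apply Bayes' rule: the posterior for each component is proportional to its prior times its likelihood at x.
Evaluate each component's likelihood at the observed value:
  p_I = P(α | comp) = 0.24
  p_II = P(α | comp) = 0.26
  p_III = P(α | comp) = 0.18
Prior × likelihood for each component:
  π_I·p_I = 0.39 × 0.24 = 0.0936
  π_II·p_II = 0.33 × 0.26 = 0.0858
  π_III·p_III = 0.28 × 0.18 = 0.0504
Sum: 0.0936 + 0.0858 + 0.0504 = 0.2298
P(Cluster II | data) = 0.0858 / 0.2298 ≈ 0.373

0.373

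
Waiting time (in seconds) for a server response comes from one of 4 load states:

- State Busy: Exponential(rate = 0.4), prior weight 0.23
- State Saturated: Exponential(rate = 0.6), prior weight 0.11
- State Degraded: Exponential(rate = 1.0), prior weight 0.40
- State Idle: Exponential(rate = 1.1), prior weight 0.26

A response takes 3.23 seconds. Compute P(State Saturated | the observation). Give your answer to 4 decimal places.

0.1616

By Bayes' theorem, P(k | x) = π_k f_k(x) / Σ_j π_j f_j(x).
Evaluate each component's likelihood at the observed value:
  p_Busy = 0.4·e^(−0.4·3.23) = 0.4·e^(−1.2920) = 0.109888
  p_Saturated = 0.6·e^(−0.6·3.23) = 0.6·e^(−1.9380) = 0.086395
  p_Degraded = 1.0·e^(−1.0·3.23) = 1.0·e^(−3.2300) = 0.0395575
  p_Idle = 1.1·e^(−1.1·3.23) = 1.1·e^(−3.5530) = 0.0315025
Unnormalised posteriors:
  π_Busy·p_Busy = 0.23 × 0.109888 = 0.0252743
  π_Saturated·p_Saturated = 0.11 × 0.086395 = 0.00950345
  π_Degraded·p_Degraded = 0.40 × 0.0395575 = 0.015823
  π_Idle·p_Idle = 0.26 × 0.0315025 = 0.00819064
Normaliser: 0.0252743 + 0.00950345 + 0.015823 + 0.00819064 = 0.0587914
Responsibility of State Saturated: 0.00950345 / 0.0587914 ≈ 0.1616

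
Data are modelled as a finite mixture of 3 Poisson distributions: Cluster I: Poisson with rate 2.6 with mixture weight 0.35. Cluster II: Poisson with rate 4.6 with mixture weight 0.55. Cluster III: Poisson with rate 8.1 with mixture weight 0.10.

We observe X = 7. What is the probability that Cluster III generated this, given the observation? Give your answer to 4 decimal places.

The responsibility of component k is P(Z=k) f_k(x) divided by Σ_j P(Z=j) f_j(x).
Poisson probabilities:
  L_I = 0.0118363
  L_II = 0.08692
  L_III = 0.137778
Prior × likelihood for each component:
  P(Z=I)·L_I = 0.35 × 0.0118363 = 0.00414272
  P(Z=II)·L_II = 0.55 × 0.08692 = 0.047806
  P(Z=III)·L_III = 0.10 × 0.137778 = 0.0137778
Marginal: 0.00414272 + 0.047806 + 0.0137778 = 0.0657265
P(Cluster III | data) = 0.0137778 / 0.0657265 ≈ 0.2096

0.2096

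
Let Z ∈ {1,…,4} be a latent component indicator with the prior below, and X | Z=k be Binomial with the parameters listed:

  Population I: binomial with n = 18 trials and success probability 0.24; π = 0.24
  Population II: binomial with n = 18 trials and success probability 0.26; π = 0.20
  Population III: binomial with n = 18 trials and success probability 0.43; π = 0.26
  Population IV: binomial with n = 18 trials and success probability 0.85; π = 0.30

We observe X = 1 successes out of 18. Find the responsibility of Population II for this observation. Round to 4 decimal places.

P(component k | x) = w_k·f_k(x) / marginal(x), where marginal(x) = Σ_j w_j·f_j(x).
Binomial probabilities:
  p_I = 0.0406738
  p_II = 0.0280017
  p_III = 0.000547789
  p_IV = 1.50745e-13
Weight by the priors:
  w_I·p_I = 0.24 × 0.0406738 = 0.00976171
  w_II·p_II = 0.20 × 0.0280017 = 0.00560035
  w_III·p_III = 0.26 × 0.000547789 = 0.000142425
  w_IV·p_IV = 0.30 × 1.50745e-13 = 4.52235e-14
Sum: 0.00976171 + 0.00560035 + 0.000142425 + 4.52235e-14 = 0.0155045
P(Population II | the observation) ≈ 0.3612

0.3612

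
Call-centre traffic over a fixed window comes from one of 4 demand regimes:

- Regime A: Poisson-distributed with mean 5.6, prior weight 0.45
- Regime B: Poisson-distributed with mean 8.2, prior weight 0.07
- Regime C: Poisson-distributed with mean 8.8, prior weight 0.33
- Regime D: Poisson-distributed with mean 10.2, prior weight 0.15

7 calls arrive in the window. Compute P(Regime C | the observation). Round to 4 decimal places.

0.3373

By Bayes' theorem, P(k | x) = P(Z=k) f_k(x) / Σ_j P(Z=j) f_j(x).
Poisson probabilities:
  L_A = 0.126717
  L_B = 0.135848
  L_C = 0.122224
  L_D = 0.0847163
Prior × likelihood for each component:
  P(Z=A)·L_A = 0.45 × 0.126717 = 0.0570229
  P(Z=B)·L_B = 0.07 × 0.135848 = 0.00950933
  P(Z=C)·L_C = 0.33 × 0.122224 = 0.0403339
  P(Z=D)·L_D = 0.15 × 0.0847163 = 0.0127074
Sum: 0.0570229 + 0.00950933 + 0.0403339 + 0.0127074 = 0.119574
So the posterior for Regime C is 0.0403339 / 0.119574 ≈ 0.3373.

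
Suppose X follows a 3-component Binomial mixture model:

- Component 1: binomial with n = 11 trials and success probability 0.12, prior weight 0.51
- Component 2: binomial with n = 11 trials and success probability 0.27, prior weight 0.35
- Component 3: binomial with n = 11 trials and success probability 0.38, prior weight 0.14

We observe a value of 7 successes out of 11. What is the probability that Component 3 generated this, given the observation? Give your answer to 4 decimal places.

0.6926

The responsibility of component k is π_k f_k(x) divided by Σ_j π_j f_j(x).
Evaluate each component's likelihood at the observed value:
  f_1 = 7.0911e-05
  f_2 = 0.00980284
  f_3 = 0.0557912
Weight by the priors:
  π_1·f_1 = 0.51 × 7.0911e-05 = 3.61646e-05
  π_2·f_2 = 0.35 × 0.00980284 = 0.00343099
  π_3·f_3 = 0.14 × 0.0557912 = 0.00781077
Denominator: 3.61646e-05 + 0.00343099 + 0.00781077 = 0.0112779
P(Component 3 | data) ≈ 0.6926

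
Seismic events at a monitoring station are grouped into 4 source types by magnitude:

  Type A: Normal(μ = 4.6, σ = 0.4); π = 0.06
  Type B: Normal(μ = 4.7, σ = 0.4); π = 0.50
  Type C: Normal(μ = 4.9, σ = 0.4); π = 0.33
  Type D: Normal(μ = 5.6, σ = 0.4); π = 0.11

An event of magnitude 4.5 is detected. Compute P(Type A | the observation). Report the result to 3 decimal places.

0.083

P(component k | x) = π_k·f_k(x) / marginal(x), where marginal(x) = Σ_j π_j·f_j(x).
Evaluate each component's likelihood at the observed value:
  L_A = (1/(0.4·√(2π)))·exp(−(4.5−4.6)²/(2·0.4²)) = 0.997356·exp(-0.03125) = 0.96667
  L_B = (1/(0.4·√(2π)))·exp(−(4.5−4.7)²/(2·0.4²)) = 0.997356·exp(-0.12500) = 0.880163
  L_C = (1/(0.4·√(2π)))·exp(−(4.5−4.9)²/(2·0.4²)) = 0.997356·exp(-0.50000) = 0.604927
  L_D = (1/(0.4·√(2π)))·exp(−(4.5−5.6)²/(2·0.4²)) = 0.997356·exp(-3.78125) = 0.0227339
Multiply by the mixture weights:
  π_A·L_A = 0.06 × 0.96667 = 0.0580002
  π_B·L_B = 0.50 × 0.880163 = 0.440082
  π_C·L_C = 0.33 × 0.604927 = 0.199626
  π_D·L_D = 0.11 × 0.0227339 = 0.00250073
Denominator: 0.0580002 + 0.440082 + 0.199626 + 0.00250073 = 0.700208
Responsibility of Type A: 0.0580002 / 0.700208 ≈ 0.083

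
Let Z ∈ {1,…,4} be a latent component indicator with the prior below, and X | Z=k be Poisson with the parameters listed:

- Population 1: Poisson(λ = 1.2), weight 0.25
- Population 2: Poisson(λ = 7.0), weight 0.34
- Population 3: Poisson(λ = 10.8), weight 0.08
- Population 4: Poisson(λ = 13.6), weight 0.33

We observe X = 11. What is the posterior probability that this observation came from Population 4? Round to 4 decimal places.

Apply Bayes' rule: the posterior for each component is proportional to its prior times its likelihood at x.
Component likelihoods at x = 11:
  p_1 = 5.60641e-08
  p_2 = 0.0451712
  p_3 = 0.119159
  p_4 = 0.0914887
Prior × likelihood for each component:
  π_1·p_1 = 0.25 × 5.60641e-08 = 1.4016e-08
  π_2·p_2 = 0.34 × 0.0451712 = 0.0153582
  π_3·p_3 = 0.08 × 0.119159 = 0.00953268
  π_4·p_4 = 0.33 × 0.0914887 = 0.0301913
Sum: 1.4016e-08 + 0.0153582 + 0.00953268 + 0.0301913 = 0.0550822
So the posterior for Population 4 is 0.0301913 / 0.0550822 ≈ 0.5481.

0.5481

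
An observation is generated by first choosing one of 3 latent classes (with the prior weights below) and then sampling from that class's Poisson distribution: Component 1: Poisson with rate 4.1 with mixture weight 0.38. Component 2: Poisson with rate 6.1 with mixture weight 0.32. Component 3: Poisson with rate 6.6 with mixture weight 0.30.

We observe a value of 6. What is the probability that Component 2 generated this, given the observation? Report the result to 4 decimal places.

Posterior ∝ prior × likelihood, so P(k | x) ∝ P(Z=k) f_k(x); normalise over all components.
Poisson probabilities:
  L_1 = e^(−4.1)·4.1^6/6! = 0.109336
  L_2 = e^(−6.1)·6.1^6/6! = 0.160491
  L_3 = e^(−6.6)·6.6^6/6! = 0.156166
Weight by the priors:
  P(Z=1)·L_1 = 0.38 × 0.109336 = 0.0415477
  P(Z=2)·L_2 = 0.32 × 0.160491 = 0.0513571
  P(Z=3)·L_3 = 0.30 × 0.156166 = 0.0468499
Marginal: 0.0415477 + 0.0513571 + 0.0468499 = 0.139755
So the posterior for Component 2 is 0.0513571 / 0.139755 ≈ 0.3675.

0.3675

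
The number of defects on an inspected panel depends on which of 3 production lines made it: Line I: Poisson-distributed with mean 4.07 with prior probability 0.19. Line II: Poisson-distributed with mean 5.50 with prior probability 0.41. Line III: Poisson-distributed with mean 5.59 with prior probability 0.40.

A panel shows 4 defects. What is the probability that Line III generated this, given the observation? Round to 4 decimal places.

Apply Bayes' rule: the posterior for each component is proportional to its prior times its likelihood at x.
Component likelihoods at x = 4 defects:
  f_I = 0.195249
  f_II = 0.155819
  f_III = 0.15196
Prior × likelihood for each component:
  π_I·f_I = 0.19 × 0.195249 = 0.0370972
  π_II·f_II = 0.41 × 0.155819 = 0.0638857
  π_III·f_III = 0.40 × 0.15196 = 0.0607841
Sum: 0.0370972 + 0.0638857 + 0.0607841 = 0.161767
P(Line III | data) ≈ 0.3758

0.3758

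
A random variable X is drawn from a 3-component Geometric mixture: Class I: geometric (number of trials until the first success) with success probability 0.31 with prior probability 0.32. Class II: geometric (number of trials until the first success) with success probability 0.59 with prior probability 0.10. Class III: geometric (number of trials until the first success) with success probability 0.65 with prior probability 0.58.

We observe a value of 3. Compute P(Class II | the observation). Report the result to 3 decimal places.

0.096

The responsibility of component k is π_k f_k(x) divided by Σ_j π_j f_j(x).
Geometric probabilities:
  p_I = 0.31·(1−0.31)^2 = 0.31·0.4761 = 0.147591
  p_II = 0.59·(1−0.59)^2 = 0.59·0.1681 = 0.099179
  p_III = 0.65·(1−0.65)^2 = 0.65·0.1225 = 0.079625
Weight by the priors:
  π_I·p_I = 0.32 × 0.147591 = 0.0472291
  π_II·p_II = 0.10 × 0.099179 = 0.0099179
  π_III·p_III = 0.58 × 0.079625 = 0.0461825
Denominator: 0.0472291 + 0.0099179 + 0.0461825 = 0.10333
P(Class II | 3) = 0.0099179 / 0.10333 ≈ 0.096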